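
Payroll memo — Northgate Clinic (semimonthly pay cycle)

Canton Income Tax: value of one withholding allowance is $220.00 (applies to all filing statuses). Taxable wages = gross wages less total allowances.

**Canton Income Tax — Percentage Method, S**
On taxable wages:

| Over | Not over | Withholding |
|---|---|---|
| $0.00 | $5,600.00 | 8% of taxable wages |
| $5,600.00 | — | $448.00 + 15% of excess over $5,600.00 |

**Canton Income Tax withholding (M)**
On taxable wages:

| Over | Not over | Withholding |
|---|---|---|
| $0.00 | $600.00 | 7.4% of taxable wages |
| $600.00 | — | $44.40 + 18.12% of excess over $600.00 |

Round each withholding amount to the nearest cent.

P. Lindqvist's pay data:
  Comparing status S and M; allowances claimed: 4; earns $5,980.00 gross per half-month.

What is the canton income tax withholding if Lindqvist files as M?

Canton Income Tax (M): taxable = $5,980.00 − 4×$220.00 = $5,100.00
  $44.40 + 18.12% × ($5,100.00 − $600.00) = $44.40 + 18.12% × $4,500.00 = $859.80

$859.80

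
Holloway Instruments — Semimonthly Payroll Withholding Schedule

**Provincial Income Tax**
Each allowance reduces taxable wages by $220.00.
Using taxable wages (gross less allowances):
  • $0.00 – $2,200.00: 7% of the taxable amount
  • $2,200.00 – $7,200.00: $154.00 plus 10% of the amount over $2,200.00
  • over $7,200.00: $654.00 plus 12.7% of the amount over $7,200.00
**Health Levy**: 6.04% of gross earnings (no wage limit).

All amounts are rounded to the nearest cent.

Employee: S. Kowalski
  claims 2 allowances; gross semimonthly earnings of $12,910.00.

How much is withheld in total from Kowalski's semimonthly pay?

Provincial Income Tax: taxable = $12,910.00 − 2×$220.00 = $12,470.00
  $654.00 + 12.7% × ($12,470.00 − $7,200.00) = $654.00 + 12.7% × $5,270.00 = $1,323.29
Health Levy: 6.04% × $12,910.00 = $779.76
Total: $1,323.29 + $779.76 = $2,103.05

$2,103.05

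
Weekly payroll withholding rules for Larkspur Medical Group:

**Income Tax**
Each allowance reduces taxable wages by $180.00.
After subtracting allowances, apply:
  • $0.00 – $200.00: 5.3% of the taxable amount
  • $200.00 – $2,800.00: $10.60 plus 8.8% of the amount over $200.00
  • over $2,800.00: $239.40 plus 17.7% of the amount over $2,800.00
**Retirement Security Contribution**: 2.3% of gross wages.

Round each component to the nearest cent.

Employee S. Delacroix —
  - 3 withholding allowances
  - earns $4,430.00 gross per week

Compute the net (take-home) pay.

Income Tax: taxable = $4,430.00 − 3×$180.00 = $3,890.00
  $239.40 + 17.7% × ($3,890.00 − $2,800.00) = $239.40 + 17.7% × $1,090.00 = $432.33
Retirement Security Contribution: 2.3% × $4,430.00 = $101.89
Total withheld: $432.33 + $101.89 = $534.22
Net pay: $4,430.00 − $534.22 = $3,895.78

$3,895.78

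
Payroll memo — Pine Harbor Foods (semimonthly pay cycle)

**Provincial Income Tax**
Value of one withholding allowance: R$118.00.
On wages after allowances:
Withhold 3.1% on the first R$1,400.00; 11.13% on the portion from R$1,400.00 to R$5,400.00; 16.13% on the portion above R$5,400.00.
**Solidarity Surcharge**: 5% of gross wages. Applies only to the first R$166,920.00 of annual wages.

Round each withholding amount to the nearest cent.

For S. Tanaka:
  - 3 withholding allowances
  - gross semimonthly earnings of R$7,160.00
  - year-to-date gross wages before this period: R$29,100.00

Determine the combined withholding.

Provincial Income Tax: taxable = R$7,160.00 − 3×R$118.00 = R$6,806.00
  R$488.60 + 16.13% × (R$6,806.00 − R$5,400.00) = R$488.60 + 16.13% × R$1,406.00 = R$715.39
Solidarity Surcharge: 5% × R$7,160.00 = R$358.00
Total: R$715.39 + R$358.00 = R$1,073.39

R$1,073.39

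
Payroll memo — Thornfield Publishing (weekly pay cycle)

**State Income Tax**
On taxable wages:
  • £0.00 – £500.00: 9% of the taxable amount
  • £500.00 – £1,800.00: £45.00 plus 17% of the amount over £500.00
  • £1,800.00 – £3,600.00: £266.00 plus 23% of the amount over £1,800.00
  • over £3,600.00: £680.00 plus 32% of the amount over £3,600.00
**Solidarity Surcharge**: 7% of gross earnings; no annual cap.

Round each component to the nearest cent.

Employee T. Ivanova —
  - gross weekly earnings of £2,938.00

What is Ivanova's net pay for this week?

State Income Tax: taxable = £2,938.00
  £266.00 + 23% × (£2,938.00 − £1,800.00) = £266.00 + 23% × £1,138.00 = £527.74
Solidarity Surcharge: 7% × £2,938.00 = £205.66
Total withheld: £527.74 + £205.66 = £733.40
Net pay: £2,938.00 − £733.40 = £2,204.60

£2,204.60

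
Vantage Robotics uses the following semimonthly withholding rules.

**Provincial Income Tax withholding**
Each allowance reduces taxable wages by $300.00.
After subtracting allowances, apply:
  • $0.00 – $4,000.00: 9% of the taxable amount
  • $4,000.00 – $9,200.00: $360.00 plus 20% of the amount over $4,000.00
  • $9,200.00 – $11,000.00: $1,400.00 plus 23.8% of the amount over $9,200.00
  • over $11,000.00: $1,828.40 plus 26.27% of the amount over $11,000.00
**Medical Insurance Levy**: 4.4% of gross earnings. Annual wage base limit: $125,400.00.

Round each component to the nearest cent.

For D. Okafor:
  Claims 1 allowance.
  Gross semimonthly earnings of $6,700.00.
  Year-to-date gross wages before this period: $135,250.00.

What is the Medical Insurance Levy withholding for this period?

$0.00

Medical Insurance Levy: YTD $135,250.00 ≥ cap $125,400.00 → $0.00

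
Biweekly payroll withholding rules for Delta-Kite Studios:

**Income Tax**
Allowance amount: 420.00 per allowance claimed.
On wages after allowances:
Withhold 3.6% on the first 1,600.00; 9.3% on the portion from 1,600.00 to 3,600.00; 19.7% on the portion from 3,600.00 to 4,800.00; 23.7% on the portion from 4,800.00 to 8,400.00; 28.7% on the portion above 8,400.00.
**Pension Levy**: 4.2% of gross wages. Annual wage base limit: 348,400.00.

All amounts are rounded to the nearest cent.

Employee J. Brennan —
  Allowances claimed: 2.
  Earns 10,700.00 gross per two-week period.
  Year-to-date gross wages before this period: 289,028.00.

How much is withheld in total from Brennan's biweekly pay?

2,201.62

Income Tax: taxable = 10,700.00 − 2×420.00 = 9,860.00
  1,333.20 + 28.7% × (9,860.00 − 8,400.00) = 1,333.20 + 28.7% × 1,460.00 = 1,752.22
Pension Levy: 4.2% × 10,700.00 = 449.40
Total: 1,752.22 + 449.40 = 2,201.62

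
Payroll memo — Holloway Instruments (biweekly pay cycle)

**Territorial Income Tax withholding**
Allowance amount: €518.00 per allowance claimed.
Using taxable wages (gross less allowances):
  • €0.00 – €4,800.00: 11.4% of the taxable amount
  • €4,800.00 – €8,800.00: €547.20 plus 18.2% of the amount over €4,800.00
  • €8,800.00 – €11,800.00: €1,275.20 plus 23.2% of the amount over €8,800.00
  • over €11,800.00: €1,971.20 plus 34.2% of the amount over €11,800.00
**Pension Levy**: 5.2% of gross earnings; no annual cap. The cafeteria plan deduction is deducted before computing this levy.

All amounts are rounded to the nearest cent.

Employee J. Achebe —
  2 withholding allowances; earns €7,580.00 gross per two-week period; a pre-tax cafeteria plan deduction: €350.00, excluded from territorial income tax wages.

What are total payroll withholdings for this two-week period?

€1,176.87

Territorial Income Tax: taxable = €7,580.00 − €350.00 − 2×€518.00 = €6,194.00
  €547.20 + 18.2% × (€6,194.00 − €4,800.00) = €547.20 + 18.2% × €1,394.00 = €800.91
Pension Levy: 5.2% × €7,230.00 = €375.96
Total: €800.91 + €375.96 = €1,176.87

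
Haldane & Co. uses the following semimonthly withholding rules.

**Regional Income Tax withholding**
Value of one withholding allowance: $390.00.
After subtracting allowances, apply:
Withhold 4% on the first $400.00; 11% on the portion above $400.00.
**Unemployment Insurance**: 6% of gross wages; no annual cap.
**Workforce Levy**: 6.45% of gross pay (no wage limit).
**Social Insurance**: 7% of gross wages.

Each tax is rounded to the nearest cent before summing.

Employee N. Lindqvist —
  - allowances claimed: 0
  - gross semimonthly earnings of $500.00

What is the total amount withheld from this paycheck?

Regional Income Tax: taxable = $500.00
  $16.00 + 11% × ($500.00 − $400.00) = $16.00 + 11% × $100.00 = $27.00
Unemployment Insurance: 6% × $500.00 = $30.00
Workforce Levy: 6.45% × $500.00 = $32.25
Social Insurance: 7% × $500.00 = $35.00
Total: $27.00 + $30.00 + $32.25 + $35.00 = $124.25

$124.25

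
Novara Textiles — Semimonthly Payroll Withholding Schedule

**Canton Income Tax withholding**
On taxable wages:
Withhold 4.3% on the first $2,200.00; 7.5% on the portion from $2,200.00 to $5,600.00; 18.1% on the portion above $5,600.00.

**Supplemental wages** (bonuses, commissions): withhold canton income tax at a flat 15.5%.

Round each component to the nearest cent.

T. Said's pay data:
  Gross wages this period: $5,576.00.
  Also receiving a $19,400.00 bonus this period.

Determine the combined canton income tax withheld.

Canton Income Tax: taxable = $5,576.00
  $94.60 + 7.5% × ($5,576.00 − $2,200.00) = $94.60 + 7.5% × $3,376.00 = $347.80
Supplemental (15.5% flat on bonus): 15.5% × $19,400.00 = $3,007.00
Total canton income tax: $347.80 + $3,007.00 = $3,354.80

$3,354.80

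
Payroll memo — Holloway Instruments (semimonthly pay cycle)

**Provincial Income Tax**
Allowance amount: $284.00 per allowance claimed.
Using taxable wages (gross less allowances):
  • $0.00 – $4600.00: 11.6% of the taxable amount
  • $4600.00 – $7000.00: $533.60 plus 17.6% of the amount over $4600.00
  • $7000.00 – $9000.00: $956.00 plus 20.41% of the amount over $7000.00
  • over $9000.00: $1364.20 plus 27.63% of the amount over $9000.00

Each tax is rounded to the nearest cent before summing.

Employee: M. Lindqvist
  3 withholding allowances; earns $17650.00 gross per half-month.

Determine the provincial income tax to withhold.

$3518.79

Provincial Income Tax: taxable = $17650.00 − 3×$284.00 = $16798.00
  $1364.20 + 27.63% × ($16798.00 − $9000.00) = $1364.20 + 27.63% × $7798.00 = $3518.79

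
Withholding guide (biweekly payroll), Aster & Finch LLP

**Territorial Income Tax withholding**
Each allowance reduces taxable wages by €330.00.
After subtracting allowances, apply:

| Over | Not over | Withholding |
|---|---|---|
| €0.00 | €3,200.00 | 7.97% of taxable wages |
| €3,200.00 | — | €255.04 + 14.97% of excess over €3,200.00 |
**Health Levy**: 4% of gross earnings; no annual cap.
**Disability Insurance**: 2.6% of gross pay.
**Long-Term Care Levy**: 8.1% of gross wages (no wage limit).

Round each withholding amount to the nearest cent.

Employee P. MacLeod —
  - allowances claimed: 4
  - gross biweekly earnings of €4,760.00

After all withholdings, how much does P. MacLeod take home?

Territorial Income Tax: taxable = €4,760.00 − 4×€330.00 = €3,440.00
  €255.04 + 14.97% × (€3,440.00 − €3,200.00) = €255.04 + 14.97% × €240.00 = €290.97
Health Levy: 4% × €4,760.00 = €190.40
Disability Insurance: 2.6% × €4,760.00 = €123.76
Long-Term Care Levy: 8.1% × €4,760.00 = €385.56
Total withheld: €290.97 + €190.40 + €123.76 + €385.56 = €990.69
Net pay: €4,760.00 − €990.69 = €3,769.31

€3,769.31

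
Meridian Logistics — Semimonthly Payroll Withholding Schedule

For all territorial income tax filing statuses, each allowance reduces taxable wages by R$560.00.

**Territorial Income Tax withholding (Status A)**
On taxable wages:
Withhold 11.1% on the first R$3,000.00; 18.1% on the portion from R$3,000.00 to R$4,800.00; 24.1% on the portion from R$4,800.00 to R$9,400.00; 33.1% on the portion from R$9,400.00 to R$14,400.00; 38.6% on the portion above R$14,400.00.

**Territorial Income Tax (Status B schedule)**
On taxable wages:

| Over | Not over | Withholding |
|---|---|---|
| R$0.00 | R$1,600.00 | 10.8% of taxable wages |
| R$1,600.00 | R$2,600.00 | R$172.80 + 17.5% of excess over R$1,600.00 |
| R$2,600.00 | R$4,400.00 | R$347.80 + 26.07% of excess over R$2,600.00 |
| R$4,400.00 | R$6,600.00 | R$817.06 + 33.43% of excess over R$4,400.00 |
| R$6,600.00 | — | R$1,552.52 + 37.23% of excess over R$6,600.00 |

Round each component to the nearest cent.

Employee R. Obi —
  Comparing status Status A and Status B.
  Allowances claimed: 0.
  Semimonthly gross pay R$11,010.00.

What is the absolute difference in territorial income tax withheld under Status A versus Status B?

Territorial Income Tax (Status A): taxable = R$11,010.00
  R$1,767.40 + 33.1% × (R$11,010.00 − R$9,400.00) = R$1,767.40 + 33.1% × R$1,610.00 = R$2,300.31
Territorial Income Tax (Status B): taxable = R$11,010.00
  R$1,552.52 + 37.23% × (R$11,010.00 − R$6,600.00) = R$1,552.52 + 37.23% × R$4,410.00 = R$3,194.36
Difference: |R$2,300.31 − R$3,194.36| = R$894.05 (higher under Status B)

R$894.05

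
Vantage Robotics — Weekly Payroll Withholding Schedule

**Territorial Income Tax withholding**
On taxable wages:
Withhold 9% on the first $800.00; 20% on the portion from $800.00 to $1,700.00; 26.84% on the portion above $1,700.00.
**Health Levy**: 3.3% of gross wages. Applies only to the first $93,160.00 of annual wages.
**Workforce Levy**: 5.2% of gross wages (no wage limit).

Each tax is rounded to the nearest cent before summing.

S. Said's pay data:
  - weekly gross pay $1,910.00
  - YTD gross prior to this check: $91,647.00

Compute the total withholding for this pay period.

Territorial Income Tax: taxable = $1,910.00
  $252.00 + 26.84% × ($1,910.00 − $1,700.00) = $252.00 + 26.84% × $210.00 = $308.36
Health Levy: cap $93,160.00 − YTD $91,647.00 = $1,513.00 subject; 3.3% × $1,513.00 = $49.93
Workforce Levy: 5.2% × $1,910.00 = $99.32
Total: $308.36 + $49.93 + $99.32 = $457.61

$457.61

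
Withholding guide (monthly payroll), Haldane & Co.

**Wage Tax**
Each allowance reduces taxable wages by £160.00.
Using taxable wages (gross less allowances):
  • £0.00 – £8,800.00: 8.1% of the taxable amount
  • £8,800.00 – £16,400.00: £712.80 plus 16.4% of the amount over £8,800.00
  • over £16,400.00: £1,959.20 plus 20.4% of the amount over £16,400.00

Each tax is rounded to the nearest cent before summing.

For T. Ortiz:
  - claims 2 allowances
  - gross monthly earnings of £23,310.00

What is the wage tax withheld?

£3,303.56

Wage Tax: taxable = £23,310.00 − 2×£160.00 = £22,990.00
  £1,959.20 + 20.4% × (£22,990.00 − £16,400.00) = £1,959.20 + 20.4% × £6,590.00 = £3,303.56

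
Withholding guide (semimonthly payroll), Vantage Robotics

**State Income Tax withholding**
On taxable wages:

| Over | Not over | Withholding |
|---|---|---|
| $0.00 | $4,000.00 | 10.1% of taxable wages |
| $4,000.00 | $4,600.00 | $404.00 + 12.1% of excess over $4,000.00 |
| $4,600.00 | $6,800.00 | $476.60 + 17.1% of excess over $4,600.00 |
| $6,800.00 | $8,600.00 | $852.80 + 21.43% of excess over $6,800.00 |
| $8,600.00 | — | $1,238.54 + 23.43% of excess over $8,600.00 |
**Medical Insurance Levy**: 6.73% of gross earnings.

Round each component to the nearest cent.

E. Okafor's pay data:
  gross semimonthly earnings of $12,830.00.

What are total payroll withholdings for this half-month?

State Income Tax: taxable = $12,830.00
  $1,238.54 + 23.43% × ($12,830.00 − $8,600.00) = $1,238.54 + 23.43% × $4,230.00 = $2,229.63
Medical Insurance Levy: 6.73% × $12,830.00 = $863.46
Total: $2,229.63 + $863.46 = $3,093.09

$3,093.09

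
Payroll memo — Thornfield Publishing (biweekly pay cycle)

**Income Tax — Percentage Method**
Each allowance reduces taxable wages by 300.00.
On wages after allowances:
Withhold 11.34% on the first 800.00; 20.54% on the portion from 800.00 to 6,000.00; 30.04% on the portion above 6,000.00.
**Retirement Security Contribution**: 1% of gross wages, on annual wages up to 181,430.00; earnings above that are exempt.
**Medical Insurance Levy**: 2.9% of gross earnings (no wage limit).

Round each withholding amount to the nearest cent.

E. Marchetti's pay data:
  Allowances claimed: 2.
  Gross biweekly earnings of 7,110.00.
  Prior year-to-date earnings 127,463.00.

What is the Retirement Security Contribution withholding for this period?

71.10

Retirement Security Contribution: 1% × 7,110.00 = 71.10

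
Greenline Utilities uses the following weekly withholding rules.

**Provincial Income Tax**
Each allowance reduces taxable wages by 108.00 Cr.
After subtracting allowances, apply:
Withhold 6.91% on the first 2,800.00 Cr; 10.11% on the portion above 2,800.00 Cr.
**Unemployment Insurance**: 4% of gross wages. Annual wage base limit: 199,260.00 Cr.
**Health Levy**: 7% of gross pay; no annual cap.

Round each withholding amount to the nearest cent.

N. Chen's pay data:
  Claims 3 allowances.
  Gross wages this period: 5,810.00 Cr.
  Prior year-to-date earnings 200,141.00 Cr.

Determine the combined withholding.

871.73 Cr

Provincial Income Tax: taxable = 5,810.00 Cr − 3×108.00 Cr = 5,486.00 Cr
  193.48 Cr + 10.11% × (5,486.00 Cr − 2,800.00 Cr) = 193.48 Cr + 10.11% × 2,686.00 Cr = 465.03 Cr
Unemployment Insurance: YTD 200,141.00 Cr ≥ cap 199,260.00 Cr → 0.00 Cr
Health Levy: 7% × 5,810.00 Cr = 406.70 Cr
Total: 465.03 Cr + 0.00 Cr + 406.70 Cr = 871.73 Cr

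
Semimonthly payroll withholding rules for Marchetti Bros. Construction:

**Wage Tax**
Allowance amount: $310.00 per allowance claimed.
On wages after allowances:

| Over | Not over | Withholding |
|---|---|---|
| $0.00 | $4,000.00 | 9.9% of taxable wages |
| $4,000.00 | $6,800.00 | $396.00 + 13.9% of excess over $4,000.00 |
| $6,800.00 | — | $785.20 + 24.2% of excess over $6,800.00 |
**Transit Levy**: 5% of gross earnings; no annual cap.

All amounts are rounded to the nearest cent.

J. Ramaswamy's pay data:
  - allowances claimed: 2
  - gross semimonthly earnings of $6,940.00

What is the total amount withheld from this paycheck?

Wage Tax: taxable = $6,940.00 − 2×$310.00 = $6,320.00
  $396.00 + 13.9% × ($6,320.00 − $4,000.00) = $396.00 + 13.9% × $2,320.00 = $718.48
Transit Levy: 5% × $6,940.00 = $347.00
Total: $718.48 + $347.00 = $1,065.48

$1,065.48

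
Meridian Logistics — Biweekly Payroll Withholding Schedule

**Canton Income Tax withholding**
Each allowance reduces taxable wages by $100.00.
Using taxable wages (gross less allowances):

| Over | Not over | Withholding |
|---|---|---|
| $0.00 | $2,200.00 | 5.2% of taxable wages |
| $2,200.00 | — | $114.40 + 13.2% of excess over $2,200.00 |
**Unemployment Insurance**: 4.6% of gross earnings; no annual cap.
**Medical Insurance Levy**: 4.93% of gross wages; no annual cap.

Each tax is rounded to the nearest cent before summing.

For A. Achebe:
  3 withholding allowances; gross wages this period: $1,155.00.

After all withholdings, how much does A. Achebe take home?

Canton Income Tax: taxable = $1,155.00 − 3×$100.00 = $855.00
  5.2% × $855.00 = $44.46
Unemployment Insurance: 4.6% × $1,155.00 = $53.13
Medical Insurance Levy: 4.93% × $1,155.00 = $56.94
Total withheld: $44.46 + $53.13 + $56.94 = $154.53
Net pay: $1,155.00 − $154.53 = $1,000.47

$1,000.47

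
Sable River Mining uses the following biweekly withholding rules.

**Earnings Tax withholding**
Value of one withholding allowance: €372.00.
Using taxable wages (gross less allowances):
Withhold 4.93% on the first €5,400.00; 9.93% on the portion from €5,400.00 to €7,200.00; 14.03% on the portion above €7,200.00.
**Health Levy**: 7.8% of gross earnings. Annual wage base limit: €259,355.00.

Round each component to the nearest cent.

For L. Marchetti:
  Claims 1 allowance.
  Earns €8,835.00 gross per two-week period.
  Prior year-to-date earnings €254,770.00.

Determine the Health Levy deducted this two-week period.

€357.63

Health Levy: cap €259,355.00 − YTD €254,770.00 = €4,585.00 subject; 7.8% × €4,585.00 = €357.63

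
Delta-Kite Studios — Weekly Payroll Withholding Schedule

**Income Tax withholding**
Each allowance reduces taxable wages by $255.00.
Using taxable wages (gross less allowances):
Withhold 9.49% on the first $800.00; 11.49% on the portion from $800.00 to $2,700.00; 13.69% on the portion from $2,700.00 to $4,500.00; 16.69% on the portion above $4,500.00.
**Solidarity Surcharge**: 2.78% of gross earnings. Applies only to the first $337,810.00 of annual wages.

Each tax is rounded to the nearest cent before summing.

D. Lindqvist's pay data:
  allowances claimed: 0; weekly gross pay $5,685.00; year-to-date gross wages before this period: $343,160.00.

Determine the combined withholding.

$738.43

Income Tax: taxable = $5,685.00
  $540.65 + 16.69% × ($5,685.00 − $4,500.00) = $540.65 + 16.69% × $1,185.00 = $738.43
Solidarity Surcharge: YTD $343,160.00 ≥ cap $337,810.00 → $0.00
Total: $738.43 + $0.00 = $738.43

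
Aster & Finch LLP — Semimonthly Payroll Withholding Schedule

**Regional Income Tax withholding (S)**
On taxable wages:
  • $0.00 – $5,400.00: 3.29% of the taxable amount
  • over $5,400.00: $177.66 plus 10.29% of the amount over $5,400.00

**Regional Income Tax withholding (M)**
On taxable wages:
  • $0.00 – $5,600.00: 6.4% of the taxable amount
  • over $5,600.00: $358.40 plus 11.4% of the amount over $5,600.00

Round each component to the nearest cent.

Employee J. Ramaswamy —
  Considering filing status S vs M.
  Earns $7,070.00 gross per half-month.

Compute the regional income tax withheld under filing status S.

Regional Income Tax (S): taxable = $7,070.00
  $177.66 + 10.29% × ($7,070.00 − $5,400.00) = $177.66 + 10.29% × $1,670.00 = $349.50

$349.50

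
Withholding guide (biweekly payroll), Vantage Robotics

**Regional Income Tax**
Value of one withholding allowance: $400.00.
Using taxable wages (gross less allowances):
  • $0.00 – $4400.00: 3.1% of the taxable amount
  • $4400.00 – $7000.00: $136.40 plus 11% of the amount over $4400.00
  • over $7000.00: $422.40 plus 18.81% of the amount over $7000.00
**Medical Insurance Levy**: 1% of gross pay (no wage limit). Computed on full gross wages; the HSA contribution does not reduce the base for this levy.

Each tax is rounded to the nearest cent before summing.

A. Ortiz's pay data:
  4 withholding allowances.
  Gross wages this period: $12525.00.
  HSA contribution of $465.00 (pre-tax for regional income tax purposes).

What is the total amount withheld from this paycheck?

Regional Income Tax: taxable = $12525.00 − $465.00 − 4×$400.00 = $10460.00
  $422.40 + 18.81% × ($10460.00 − $7000.00) = $422.40 + 18.81% × $3460.00 = $1073.23
Medical Insurance Levy: 1% × $12525.00 = $125.25
Total: $1073.23 + $125.25 = $1198.48

$1198.48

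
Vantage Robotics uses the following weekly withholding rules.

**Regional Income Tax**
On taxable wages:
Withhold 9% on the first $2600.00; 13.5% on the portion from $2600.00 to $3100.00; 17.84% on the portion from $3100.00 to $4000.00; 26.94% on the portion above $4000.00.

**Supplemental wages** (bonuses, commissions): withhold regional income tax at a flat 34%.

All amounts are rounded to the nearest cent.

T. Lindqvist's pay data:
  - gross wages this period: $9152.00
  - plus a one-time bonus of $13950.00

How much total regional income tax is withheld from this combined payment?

Regional Income Tax: taxable = $9152.00
  $462.06 + 26.94% × ($9152.00 − $4000.00) = $462.06 + 26.94% × $5152.00 = $1850.01
Supplemental (34% flat on bonus): 34% × $13950.00 = $4743.00
Total regional income tax: $1850.01 + $4743.00 = $6593.01

$6593.01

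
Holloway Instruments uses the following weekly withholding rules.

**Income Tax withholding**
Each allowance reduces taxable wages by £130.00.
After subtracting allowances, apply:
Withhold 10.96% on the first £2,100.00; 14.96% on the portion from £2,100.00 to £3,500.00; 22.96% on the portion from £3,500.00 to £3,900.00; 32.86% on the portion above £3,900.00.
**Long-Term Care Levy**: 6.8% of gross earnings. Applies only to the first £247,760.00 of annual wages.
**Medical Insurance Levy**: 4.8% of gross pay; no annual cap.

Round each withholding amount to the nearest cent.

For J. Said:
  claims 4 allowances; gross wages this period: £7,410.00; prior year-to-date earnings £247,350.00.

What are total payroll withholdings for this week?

Income Tax: taxable = £7,410.00 − 4×£130.00 = £6,890.00
  £531.44 + 32.86% × (£6,890.00 − £3,900.00) = £531.44 + 32.86% × £2,990.00 = £1,513.95
Long-Term Care Levy: cap £247,760.00 − YTD £247,350.00 = £410.00 subject; 6.8% × £410.00 = £27.88
Medical Insurance Levy: 4.8% × £7,410.00 = £355.68
Total: £1,513.95 + £27.88 + £355.68 = £1,897.51

£1,897.51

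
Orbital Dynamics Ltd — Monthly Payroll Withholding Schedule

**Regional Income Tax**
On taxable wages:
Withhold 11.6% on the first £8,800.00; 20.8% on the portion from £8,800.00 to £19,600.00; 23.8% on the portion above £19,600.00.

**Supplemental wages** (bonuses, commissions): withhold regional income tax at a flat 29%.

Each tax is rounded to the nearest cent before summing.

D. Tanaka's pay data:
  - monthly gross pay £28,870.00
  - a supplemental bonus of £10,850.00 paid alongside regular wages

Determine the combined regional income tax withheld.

£8,619.96

Regional Income Tax: taxable = £28,870.00
  £3,267.20 + 23.8% × (£28,870.00 − £19,600.00) = £3,267.20 + 23.8% × £9,270.00 = £5,473.46
Supplemental (29% flat on bonus): 29% × £10,850.00 = £3,146.50
Total regional income tax: £5,473.46 + £3,146.50 = £8,619.96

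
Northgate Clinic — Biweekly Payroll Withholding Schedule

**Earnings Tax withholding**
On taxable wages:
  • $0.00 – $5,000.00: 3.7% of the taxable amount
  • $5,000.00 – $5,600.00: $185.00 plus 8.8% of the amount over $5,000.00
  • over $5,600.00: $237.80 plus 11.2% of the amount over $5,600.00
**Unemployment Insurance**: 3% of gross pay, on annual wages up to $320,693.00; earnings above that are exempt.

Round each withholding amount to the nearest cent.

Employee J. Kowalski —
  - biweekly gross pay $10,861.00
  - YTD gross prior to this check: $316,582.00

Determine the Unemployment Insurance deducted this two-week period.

Unemployment Insurance: cap $320,693.00 − YTD $316,582.00 = $4,111.00 subject; 3% × $4,111.00 = $123.33

$123.33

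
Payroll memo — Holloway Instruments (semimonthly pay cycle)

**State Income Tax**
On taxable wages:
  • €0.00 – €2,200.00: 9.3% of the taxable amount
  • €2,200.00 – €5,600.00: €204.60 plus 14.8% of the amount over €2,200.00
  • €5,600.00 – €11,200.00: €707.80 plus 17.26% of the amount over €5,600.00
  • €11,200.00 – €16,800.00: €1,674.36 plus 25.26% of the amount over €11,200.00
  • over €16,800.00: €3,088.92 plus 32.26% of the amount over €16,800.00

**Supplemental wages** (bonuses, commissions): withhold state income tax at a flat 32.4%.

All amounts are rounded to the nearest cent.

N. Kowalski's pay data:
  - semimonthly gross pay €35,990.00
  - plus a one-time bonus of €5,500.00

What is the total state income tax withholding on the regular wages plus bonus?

€11,061.61

State Income Tax: taxable = €35,990.00
  €3,088.92 + 32.26% × (€35,990.00 − €16,800.00) = €3,088.92 + 32.26% × €19,190.00 = €9,279.61
Supplemental (32.4% flat on bonus): 32.4% × €5,500.00 = €1,782.00
Total state income tax: €9,279.61 + €1,782.00 = €11,061.61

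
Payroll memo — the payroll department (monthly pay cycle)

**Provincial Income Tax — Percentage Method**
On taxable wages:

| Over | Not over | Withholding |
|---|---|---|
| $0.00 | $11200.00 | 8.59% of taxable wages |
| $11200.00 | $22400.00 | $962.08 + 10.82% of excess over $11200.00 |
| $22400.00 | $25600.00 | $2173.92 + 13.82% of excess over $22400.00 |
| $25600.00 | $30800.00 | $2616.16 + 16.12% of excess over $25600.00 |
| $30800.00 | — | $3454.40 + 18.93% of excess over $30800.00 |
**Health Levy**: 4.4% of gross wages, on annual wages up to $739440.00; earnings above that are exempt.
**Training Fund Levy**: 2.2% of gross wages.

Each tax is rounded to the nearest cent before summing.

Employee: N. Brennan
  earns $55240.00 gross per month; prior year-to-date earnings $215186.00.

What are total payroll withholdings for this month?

$11726.73

Provincial Income Tax: taxable = $55240.00
  $3454.40 + 18.93% × ($55240.00 − $30800.00) = $3454.40 + 18.93% × $24440.00 = $8080.89
Health Levy: 4.4% × $55240.00 = $2430.56
Training Fund Levy: 2.2% × $55240.00 = $1215.28
Total: $8080.89 + $2430.56 + $1215.28 = $11726.73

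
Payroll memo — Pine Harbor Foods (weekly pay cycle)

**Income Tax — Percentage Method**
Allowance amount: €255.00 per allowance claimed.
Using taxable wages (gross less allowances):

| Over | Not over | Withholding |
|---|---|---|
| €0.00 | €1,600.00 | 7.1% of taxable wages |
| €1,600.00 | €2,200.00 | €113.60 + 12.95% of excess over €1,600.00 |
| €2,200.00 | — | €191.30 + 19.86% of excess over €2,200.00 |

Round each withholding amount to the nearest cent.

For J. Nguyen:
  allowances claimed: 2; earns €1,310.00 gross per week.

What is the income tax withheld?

Income Tax: taxable = €1,310.00 − 2×€255.00 = €800.00
  7.1% × €800.00 = €56.80

€56.80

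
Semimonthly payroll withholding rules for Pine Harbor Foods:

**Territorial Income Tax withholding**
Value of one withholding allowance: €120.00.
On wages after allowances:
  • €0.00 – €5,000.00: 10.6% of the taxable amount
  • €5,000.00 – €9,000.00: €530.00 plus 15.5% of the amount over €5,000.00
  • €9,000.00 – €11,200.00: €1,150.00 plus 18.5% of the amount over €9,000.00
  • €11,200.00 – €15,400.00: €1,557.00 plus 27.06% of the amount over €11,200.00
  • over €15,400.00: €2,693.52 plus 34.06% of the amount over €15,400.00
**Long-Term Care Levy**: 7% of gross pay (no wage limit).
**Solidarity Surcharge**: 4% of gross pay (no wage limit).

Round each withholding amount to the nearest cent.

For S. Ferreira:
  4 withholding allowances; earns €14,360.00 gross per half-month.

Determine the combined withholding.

Territorial Income Tax: taxable = €14,360.00 − 4×€120.00 = €13,880.00
  €1,557.00 + 27.06% × (€13,880.00 − €11,200.00) = €1,557.00 + 27.06% × €2,680.00 = €2,282.21
Long-Term Care Levy: 7% × €14,360.00 = €1,005.20
Solidarity Surcharge: 4% × €14,360.00 = €574.40
Total: €2,282.21 + €1,005.20 + €574.40 = €3,861.81

€3,861.81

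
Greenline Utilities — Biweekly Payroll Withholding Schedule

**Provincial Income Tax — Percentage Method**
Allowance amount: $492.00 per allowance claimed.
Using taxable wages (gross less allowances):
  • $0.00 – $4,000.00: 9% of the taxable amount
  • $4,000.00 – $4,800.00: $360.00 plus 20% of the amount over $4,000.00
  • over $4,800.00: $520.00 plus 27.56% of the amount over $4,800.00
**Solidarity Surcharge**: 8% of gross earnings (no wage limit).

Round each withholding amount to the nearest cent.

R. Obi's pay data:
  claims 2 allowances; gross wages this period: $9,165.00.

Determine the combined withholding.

Provincial Income Tax: taxable = $9,165.00 − 2×$492.00 = $8,181.00
  $520.00 + 27.56% × ($8,181.00 − $4,800.00) = $520.00 + 27.56% × $3,381.00 = $1,451.80
Solidarity Surcharge: 8% × $9,165.00 = $733.20
Total: $1,451.80 + $733.20 = $2,185.00

$2,185.00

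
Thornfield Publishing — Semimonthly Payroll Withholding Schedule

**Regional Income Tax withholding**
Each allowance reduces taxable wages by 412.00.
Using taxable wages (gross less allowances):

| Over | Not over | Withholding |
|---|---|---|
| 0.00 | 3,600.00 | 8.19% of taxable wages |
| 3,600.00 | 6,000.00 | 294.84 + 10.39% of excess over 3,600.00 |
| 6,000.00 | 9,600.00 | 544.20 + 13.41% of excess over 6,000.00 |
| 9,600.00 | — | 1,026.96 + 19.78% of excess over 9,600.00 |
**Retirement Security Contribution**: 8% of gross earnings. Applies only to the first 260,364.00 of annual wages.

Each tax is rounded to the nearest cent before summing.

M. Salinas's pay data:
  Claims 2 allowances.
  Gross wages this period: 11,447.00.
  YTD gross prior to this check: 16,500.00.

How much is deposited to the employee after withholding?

Regional Income Tax: taxable = 11,447.00 − 2×412.00 = 10,623.00
  1,026.96 + 19.78% × (10,623.00 − 9,600.00) = 1,026.96 + 19.78% × 1,023.00 = 1,229.31
Retirement Security Contribution: 8% × 11,447.00 = 915.76
Total withheld: 1,229.31 + 915.76 = 2,145.07
Net pay: 11,447.00 − 2,145.07 = 9,301.93

9,301.93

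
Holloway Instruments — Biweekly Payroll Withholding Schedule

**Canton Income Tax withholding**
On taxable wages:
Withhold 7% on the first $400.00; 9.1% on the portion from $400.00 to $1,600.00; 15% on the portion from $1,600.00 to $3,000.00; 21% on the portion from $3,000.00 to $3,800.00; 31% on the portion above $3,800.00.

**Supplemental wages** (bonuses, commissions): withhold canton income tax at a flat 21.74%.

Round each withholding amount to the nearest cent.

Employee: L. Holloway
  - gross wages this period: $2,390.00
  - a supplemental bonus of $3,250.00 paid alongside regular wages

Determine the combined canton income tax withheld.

$962.25

Canton Income Tax: taxable = $2,390.00
  $137.20 + 15% × ($2,390.00 − $1,600.00) = $137.20 + 15% × $790.00 = $255.70
Supplemental (21.74% flat on bonus): 21.74% × $3,250.00 = $706.55
Total canton income tax: $255.70 + $706.55 = $962.25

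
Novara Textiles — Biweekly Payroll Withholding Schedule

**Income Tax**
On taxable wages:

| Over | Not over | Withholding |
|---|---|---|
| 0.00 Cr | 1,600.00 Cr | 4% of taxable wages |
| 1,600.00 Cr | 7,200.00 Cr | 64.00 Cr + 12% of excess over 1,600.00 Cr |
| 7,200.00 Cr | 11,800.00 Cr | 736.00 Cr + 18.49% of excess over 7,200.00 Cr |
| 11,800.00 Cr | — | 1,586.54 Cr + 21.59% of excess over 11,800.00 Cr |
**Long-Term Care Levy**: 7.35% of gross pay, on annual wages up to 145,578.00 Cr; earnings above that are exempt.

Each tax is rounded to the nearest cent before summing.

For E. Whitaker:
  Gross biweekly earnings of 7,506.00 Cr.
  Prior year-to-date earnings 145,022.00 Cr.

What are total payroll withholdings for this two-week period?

Income Tax: taxable = 7,506.00 Cr
  736.00 Cr + 18.49% × (7,506.00 Cr − 7,200.00 Cr) = 736.00 Cr + 18.49% × 306.00 Cr = 792.58 Cr
Long-Term Care Levy: cap 145,578.00 Cr − YTD 145,022.00 Cr = 556.00 Cr subject; 7.35% × 556.00 Cr = 40.87 Cr
Total: 792.58 Cr + 40.87 Cr = 833.45 Cr

833.45 Cr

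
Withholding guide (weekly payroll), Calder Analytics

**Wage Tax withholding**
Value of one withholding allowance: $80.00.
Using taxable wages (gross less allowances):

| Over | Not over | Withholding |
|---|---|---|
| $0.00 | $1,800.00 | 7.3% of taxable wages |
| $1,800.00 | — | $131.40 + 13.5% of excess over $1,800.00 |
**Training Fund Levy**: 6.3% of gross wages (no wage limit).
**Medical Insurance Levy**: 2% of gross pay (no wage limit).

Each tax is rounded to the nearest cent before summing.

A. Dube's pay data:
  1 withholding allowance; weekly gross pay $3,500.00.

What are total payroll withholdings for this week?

Wage Tax: taxable = $3,500.00 − 1×$80.00 = $3,420.00
  $131.40 + 13.5% × ($3,420.00 − $1,800.00) = $131.40 + 13.5% × $1,620.00 = $350.10
Training Fund Levy: 6.3% × $3,500.00 = $220.50
Medical Insurance Levy: 2% × $3,500.00 = $70.00
Total: $350.10 + $220.50 + $70.00 = $640.60

$640.60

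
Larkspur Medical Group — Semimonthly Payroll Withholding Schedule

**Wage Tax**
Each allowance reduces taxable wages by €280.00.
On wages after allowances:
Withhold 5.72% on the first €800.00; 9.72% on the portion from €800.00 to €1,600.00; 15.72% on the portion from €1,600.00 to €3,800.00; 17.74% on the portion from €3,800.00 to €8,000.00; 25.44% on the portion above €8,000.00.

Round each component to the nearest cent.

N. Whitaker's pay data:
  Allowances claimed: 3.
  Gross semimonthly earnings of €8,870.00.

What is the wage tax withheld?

Wage Tax: taxable = €8,870.00 − 3×€280.00 = €8,030.00
  €1,214.44 + 25.44% × (€8,030.00 − €8,000.00) = €1,214.44 + 25.44% × €30.00 = €1,222.07

€1,222.07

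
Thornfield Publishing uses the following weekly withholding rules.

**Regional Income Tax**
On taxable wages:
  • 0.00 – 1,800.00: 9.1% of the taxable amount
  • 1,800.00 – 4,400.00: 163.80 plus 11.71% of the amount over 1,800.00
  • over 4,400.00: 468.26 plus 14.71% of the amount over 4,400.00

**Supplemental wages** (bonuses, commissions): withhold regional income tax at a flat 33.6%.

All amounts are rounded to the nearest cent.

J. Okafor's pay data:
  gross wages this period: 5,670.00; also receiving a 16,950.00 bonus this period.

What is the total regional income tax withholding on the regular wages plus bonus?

6,350.28

Regional Income Tax: taxable = 5,670.00
  468.26 + 14.71% × (5,670.00 − 4,400.00) = 468.26 + 14.71% × 1,270.00 = 655.08
Supplemental (33.6% flat on bonus): 33.6% × 16,950.00 = 5,695.20
Total regional income tax: 655.08 + 5,695.20 = 6,350.28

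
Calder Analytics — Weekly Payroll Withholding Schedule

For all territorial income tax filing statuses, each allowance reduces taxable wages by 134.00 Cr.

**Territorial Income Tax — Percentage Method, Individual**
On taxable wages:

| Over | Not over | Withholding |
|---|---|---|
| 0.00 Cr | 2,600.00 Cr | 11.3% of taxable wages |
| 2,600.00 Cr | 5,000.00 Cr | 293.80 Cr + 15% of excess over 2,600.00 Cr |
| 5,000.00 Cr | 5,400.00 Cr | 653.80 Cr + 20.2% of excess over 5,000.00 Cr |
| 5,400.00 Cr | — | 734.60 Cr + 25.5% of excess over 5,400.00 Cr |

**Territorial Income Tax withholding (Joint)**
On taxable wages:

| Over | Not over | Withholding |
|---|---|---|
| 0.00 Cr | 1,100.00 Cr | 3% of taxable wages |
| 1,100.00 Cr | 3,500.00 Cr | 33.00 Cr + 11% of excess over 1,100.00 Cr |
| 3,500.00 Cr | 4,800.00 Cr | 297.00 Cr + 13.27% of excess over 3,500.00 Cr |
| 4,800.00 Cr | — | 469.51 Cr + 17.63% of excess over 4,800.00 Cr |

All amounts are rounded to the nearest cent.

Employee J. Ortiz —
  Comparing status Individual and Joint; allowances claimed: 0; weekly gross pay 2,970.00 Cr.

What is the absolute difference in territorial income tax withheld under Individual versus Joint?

110.60 Cr

Territorial Income Tax (Individual): taxable = 2,970.00 Cr
  293.80 Cr + 15% × (2,970.00 Cr − 2,600.00 Cr) = 293.80 Cr + 15% × 370.00 Cr = 349.30 Cr
Territorial Income Tax (Joint): taxable = 2,970.00 Cr
  33.00 Cr + 11% × (2,970.00 Cr − 1,100.00 Cr) = 33.00 Cr + 11% × 1,870.00 Cr = 238.70 Cr
Difference: |349.30 Cr − 238.70 Cr| = 110.60 Cr (higher under Individual)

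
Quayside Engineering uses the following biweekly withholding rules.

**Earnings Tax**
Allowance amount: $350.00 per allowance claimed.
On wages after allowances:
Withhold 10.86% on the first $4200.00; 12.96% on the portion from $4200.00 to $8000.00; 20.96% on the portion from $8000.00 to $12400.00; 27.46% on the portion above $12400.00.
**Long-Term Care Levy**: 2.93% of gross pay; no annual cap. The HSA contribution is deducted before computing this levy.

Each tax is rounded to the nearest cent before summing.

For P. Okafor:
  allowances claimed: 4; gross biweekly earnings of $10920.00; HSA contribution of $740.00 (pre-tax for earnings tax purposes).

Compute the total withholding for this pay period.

Earnings Tax: taxable = $10920.00 − $740.00 − 4×$350.00 = $8780.00
  $948.60 + 20.96% × ($8780.00 − $8000.00) = $948.60 + 20.96% × $780.00 = $1112.09
Long-Term Care Levy: 2.93% × $10180.00 = $298.27
Total: $1112.09 + $298.27 = $1410.36

$1410.36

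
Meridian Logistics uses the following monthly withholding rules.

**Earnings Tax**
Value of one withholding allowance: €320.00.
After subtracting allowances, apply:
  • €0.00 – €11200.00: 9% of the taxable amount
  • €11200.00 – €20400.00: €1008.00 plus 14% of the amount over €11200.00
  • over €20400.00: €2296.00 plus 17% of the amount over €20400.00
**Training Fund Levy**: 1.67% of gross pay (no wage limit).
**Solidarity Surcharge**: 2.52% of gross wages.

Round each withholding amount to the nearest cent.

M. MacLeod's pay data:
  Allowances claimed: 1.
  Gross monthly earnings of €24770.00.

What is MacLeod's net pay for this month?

€20747.64

Earnings Tax: taxable = €24770.00 − 1×€320.00 = €24450.00
  €2296.00 + 17% × (€24450.00 − €20400.00) = €2296.00 + 17% × €4050.00 = €2984.50
Training Fund Levy: 1.67% × €24770.00 = €413.66
Solidarity Surcharge: 2.52% × €24770.00 = €624.20
Total withheld: €2984.50 + €413.66 + €624.20 = €4022.36
Net pay: €24770.00 − €4022.36 = €20747.64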